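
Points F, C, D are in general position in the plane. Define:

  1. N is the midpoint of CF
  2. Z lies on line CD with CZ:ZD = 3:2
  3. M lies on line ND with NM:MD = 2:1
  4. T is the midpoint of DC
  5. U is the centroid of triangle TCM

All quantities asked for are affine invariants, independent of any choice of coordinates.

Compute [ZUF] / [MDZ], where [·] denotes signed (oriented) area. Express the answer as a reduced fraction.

Work in coordinates with F = (0, 0), C = (1, 0), D = (0, 1).
1. N is the midpoint of CF ⇒ N = (1/2, 0)
2. Z lies on line CD with CZ:ZD = 3:2 ⇒ Z = (2/5, 3/5)
3. M lies on line ND with NM:MD = 2:1 ⇒ M = (1/6, 2/3)
4. T is the midpoint of DC ⇒ T = (1/2, 1/2)
5. U is the centroid of triangle TCM ⇒ U = (5/9, 7/18)
2·[ZUF] = -8/45, 2·[MDZ] = -1/15
[ZUF]:[MDZ] = -8/45:-1/15 = 8/3

[ZUF]:[MDZ] = 8/3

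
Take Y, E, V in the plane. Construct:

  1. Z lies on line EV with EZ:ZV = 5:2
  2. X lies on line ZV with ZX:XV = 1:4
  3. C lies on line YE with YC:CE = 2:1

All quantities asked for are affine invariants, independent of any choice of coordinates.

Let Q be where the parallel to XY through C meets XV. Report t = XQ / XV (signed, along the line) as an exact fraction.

t = -9/4

Set Y = (0, 0), E = (1, 0), V = (0, 1); any affine frame gives the same invariant.
1. Z lies on line EV with EZ:ZV = 5:2 ⇒ Z = (2/7, 5/7)
2. X lies on line ZV with ZX:XV = 1:4 ⇒ X = (8/35, 27/35)
3. C lies on line YE with YC:CE = 2:1 ⇒ C = (2/3, 0)
through C parallel to XY: direction (-8/35, -27/35); meets XV at Q = (26/35, 9/35)
Q = X + t·(V−X) with t = -9/4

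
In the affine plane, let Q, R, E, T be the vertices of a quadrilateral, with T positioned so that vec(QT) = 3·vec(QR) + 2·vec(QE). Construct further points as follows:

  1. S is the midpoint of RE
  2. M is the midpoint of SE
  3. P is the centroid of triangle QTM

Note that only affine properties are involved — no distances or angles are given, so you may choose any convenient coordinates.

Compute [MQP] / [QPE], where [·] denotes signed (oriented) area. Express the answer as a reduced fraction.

Choose coordinates Q = (0, 0), R = (1, 0), E = (0, 1), T = (3, 2).
1. S is the midpoint of RE ⇒ S = (1/2, 1/2)
2. M is the midpoint of SE ⇒ M = (1/4, 3/4)
3. P is the centroid of triangle QTM ⇒ P = (13/12, 11/12)
2·[MQP] = 7/12, 2·[QPE] = 13/12
[MQP]:[QPE] = 7/12:13/12 = 7/13

[MQP]:[QPE] = 7/13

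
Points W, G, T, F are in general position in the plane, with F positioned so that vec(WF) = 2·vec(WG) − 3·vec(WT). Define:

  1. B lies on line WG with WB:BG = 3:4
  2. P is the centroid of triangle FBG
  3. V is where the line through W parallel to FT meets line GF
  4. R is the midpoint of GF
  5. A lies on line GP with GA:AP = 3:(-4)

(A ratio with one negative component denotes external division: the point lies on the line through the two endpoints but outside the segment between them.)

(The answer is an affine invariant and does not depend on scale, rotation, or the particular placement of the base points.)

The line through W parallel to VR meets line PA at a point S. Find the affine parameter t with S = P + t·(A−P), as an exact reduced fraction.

Choose coordinates W = (0, 0), G = (1, 0), T = (0, 1), F = (2, -3).
1. B lies on line WG with WB:BG = 3:4 ⇒ B = (3/7, 0)
2. P is the centroid of triangle FBG ⇒ P = (8/7, -1)
3. V is where the line through W parallel to FT meets line GF ⇒ V = (3, -6)
4. R is the midpoint of GF ⇒ R = (3/2, -3/2)
5. A lies on line GP with GA:AP = 3:(-4) ⇒ A = (4/7, 3)
through W parallel to VR: direction (-3/2, 9/2); meets PA at S = (7/4, -21/4)
S = P + t·(A−P) with t = -17/16

t = -17/16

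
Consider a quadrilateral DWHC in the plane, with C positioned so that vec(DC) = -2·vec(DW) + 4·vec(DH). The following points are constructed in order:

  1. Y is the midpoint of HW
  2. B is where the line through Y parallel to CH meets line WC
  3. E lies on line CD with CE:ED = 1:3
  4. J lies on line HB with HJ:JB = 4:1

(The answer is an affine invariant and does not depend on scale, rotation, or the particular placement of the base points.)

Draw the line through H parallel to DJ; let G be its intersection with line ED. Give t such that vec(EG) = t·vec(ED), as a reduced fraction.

t = 19/15

Choose coordinates D = (0, 0), W = (1, 0), H = (0, 1), C = (-2, 4).
1. Y is the midpoint of HW ⇒ Y = (1/2, 1/2)
2. B is where the line through Y parallel to CH meets line WC ⇒ B = (-1/2, 2)
3. E lies on line CD with CE:ED = 1:3 ⇒ E = (-3/2, 3)
4. J lies on line HB with HJ:JB = 4:1 ⇒ J = (-2/5, 9/5)
through H parallel to DJ: direction (-2/5, 9/5); meets ED at G = (2/5, -4/5)
G = E + t·(D−E) with t = 19/15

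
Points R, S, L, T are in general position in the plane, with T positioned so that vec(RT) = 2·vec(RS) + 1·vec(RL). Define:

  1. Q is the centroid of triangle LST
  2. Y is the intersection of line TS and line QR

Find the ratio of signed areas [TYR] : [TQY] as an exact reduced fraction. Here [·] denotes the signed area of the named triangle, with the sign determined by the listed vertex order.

Set R = (0, 0), S = (1, 0), L = (0, 1), T = (2, 1); any affine frame gives the same invariant.
1. Q is the centroid of triangle LST ⇒ Q = (1, 2/3)
2. Y is the intersection of line TS and line QR ⇒ Y = (3, 2)
2·[TYR] = 1, 2·[TQY] = -2/3
[TYR]:[TQY] = 1:-2/3 = -3/2

[TYR]:[TQY] = -3/2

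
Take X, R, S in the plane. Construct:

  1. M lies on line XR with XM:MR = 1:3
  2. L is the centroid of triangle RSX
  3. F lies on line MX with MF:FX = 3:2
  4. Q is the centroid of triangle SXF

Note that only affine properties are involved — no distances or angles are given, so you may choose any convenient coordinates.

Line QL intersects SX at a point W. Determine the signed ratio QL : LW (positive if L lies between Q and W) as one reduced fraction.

Assign X = (0, 0), R = (1, 0), S = (0, 1) — the answer is frame-independent, so this choice is without loss of generality.
1. M lies on line XR with XM:MR = 1:3 ⇒ M = (1/4, 0)
2. L is the centroid of triangle RSX ⇒ L = (1/3, 1/3)
3. F lies on line MX with MF:FX = 3:2 ⇒ F = (1/10, 0)
4. Q is the centroid of triangle SXF ⇒ Q = (1/30, 1/3)
line QL meets SX at W = (0, 1/3)
L = Q + t·(W−Q) with t = -9, so QL:LW = -9:10

QL:LW = -9/10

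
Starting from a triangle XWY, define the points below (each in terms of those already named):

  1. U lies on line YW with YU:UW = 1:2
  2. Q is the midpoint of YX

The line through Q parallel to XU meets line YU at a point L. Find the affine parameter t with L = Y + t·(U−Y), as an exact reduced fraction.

Assign X = (0, 0), W = (1, 0), Y = (0, 1) — the answer is frame-independent, so this choice is without loss of generality.
1. U lies on line YW with YU:UW = 1:2 ⇒ U = (1/3, 2/3)
2. Q is the midpoint of YX ⇒ Q = (0, 1/2)
through Q parallel to XU: direction (1/3, 2/3); meets YU at L = (1/6, 5/6)
L = Y + t·(U−Y) with t = 1/2

t = 1/2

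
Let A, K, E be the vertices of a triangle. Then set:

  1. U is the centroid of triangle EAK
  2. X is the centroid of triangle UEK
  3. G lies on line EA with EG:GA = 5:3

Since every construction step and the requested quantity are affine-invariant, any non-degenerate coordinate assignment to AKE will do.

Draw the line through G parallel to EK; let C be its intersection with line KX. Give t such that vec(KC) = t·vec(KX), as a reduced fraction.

t = 45/8

Choose coordinates A = (0, 0), K = (1, 0), E = (0, 1).
1. U is the centroid of triangle EAK ⇒ U = (1/3, 1/3)
2. X is the centroid of triangle UEK ⇒ X = (4/9, 4/9)
3. G lies on line EA with EG:GA = 5:3 ⇒ G = (0, 3/8)
through G parallel to EK: direction (1, -1); meets KX at C = (-17/8, 5/2)
C = K + t·(X−K) with t = 45/8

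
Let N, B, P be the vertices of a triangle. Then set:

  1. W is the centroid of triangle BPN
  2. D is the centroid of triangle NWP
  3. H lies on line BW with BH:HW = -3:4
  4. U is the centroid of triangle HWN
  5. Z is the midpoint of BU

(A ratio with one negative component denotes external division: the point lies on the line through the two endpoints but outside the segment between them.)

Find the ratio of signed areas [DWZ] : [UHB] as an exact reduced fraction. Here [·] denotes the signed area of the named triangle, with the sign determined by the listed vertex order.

[DWZ]:[UHB] = -1/18

Work in coordinates with N = (0, 0), B = (1, 0), P = (0, 1).
1. W is the centroid of triangle BPN ⇒ W = (1/3, 1/3)
2. D is the centroid of triangle NWP ⇒ D = (1/9, 4/9)
3. H lies on line BW with BH:HW = -3:4 ⇒ H = (3, -1)
4. U is the centroid of triangle HWN ⇒ U = (10/9, -2/9)
5. Z is the midpoint of BU ⇒ Z = (19/18, -1/9)
2·[DWZ] = -1/54, 2·[UHB] = 1/3
[DWZ]:[UHB] = -1/54:1/3 = -1/18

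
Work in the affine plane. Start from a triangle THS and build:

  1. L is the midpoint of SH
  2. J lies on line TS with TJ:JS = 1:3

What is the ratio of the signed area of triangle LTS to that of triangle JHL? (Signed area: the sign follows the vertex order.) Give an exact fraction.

[LTS]:[JHL] = -4/3

Work in coordinates with T = (0, 0), H = (1, 0), S = (0, 1).
1. L is the midpoint of SH ⇒ L = (1/2, 1/2)
2. J lies on line TS with TJ:JS = 1:3 ⇒ J = (0, 1/4)
2·[LTS] = -1/2, 2·[JHL] = 3/8
[LTS]:[JHL] = -1/2:3/8 = -4/3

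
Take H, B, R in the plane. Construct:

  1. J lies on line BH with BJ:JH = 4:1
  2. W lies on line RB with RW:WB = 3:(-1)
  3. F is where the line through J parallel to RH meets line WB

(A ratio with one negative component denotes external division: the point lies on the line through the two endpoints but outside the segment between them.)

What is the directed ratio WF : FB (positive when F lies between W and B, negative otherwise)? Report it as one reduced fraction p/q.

Assign H = (0, 0), B = (1, 0), R = (0, 1) — the answer is frame-independent, so this choice is without loss of generality.
1. J lies on line BH with BJ:JH = 4:1 ⇒ J = (1/5, 0)
2. W lies on line RB with RW:WB = 3:(-1) ⇒ W = (3/2, -1/2)
3. F is where the line through J parallel to RH meets line WB ⇒ F = (1/5, 4/5)
F = W + t·(B−W) with t = 13/5, so WF:FB = t:(1−t) = 13/5:-8/5

WF:FB = -13/8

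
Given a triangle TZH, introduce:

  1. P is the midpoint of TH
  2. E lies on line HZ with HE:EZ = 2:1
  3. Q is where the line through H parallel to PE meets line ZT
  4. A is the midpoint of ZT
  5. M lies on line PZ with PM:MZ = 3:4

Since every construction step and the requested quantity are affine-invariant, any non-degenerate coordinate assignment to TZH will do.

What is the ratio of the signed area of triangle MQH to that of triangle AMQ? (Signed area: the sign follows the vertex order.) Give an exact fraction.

[MQH]:[AMQ] = -17/7

Assign T = (0, 0), Z = (1, 0), H = (0, 1) — the answer is frame-independent, so this choice is without loss of generality.
1. P is the midpoint of TH ⇒ P = (0, 1/2)
2. E lies on line HZ with HE:EZ = 2:1 ⇒ E = (2/3, 1/3)
3. Q is where the line through H parallel to PE meets line ZT ⇒ Q = (4, 0)
4. A is the midpoint of ZT ⇒ A = (1/2, 0)
5. M lies on line PZ with PM:MZ = 3:4 ⇒ M = (3/7, 2/7)
2·[MQH] = 17/7, 2·[AMQ] = -1
[MQH]:[AMQ] = 17/7:-1 = -17/7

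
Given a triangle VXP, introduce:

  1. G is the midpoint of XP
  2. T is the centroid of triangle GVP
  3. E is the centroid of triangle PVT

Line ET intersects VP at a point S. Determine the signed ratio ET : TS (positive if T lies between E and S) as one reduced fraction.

ET:TS = -2/3

Assign V = (0, 0), X = (1, 0), P = (0, 1) — the answer is frame-independent, so this choice is without loss of generality.
1. G is the midpoint of XP ⇒ G = (1/2, 1/2)
2. T is the centroid of triangle GVP ⇒ T = (1/6, 1/2)
3. E is the centroid of triangle PVT ⇒ E = (1/18, 1/2)
line ET meets VP at S = (0, 1/2)
T = E + t·(S−E) with t = -2, so ET:TS = -2:3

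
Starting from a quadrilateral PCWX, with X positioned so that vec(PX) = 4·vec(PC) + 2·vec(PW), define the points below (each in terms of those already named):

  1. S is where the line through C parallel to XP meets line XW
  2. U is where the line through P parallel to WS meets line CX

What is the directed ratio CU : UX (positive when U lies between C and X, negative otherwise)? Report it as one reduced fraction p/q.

CU:UX = 1/4

Assign P = (0, 0), C = (1, 0), W = (0, 1), X = (4, 2) — the answer is frame-independent, so this choice is without loss of generality.
1. S is where the line through C parallel to XP meets line XW ⇒ S = (6, 5/2)
2. U is where the line through P parallel to WS meets line CX ⇒ U = (8/5, 2/5)
U = C + t·(X−C) with t = 1/5, so CU:UX = t:(1−t) = 1/5:4/5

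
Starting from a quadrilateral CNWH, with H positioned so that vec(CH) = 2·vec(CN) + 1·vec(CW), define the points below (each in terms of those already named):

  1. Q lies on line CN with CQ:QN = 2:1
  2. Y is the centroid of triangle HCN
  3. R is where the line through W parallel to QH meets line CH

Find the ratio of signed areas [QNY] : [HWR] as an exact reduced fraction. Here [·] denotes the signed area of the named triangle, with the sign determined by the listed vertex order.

Set C = (0, 0), N = (1, 0), W = (0, 1), H = (2, 1); any affine frame gives the same invariant.
1. Q lies on line CN with CQ:QN = 2:1 ⇒ Q = (2/3, 0)
2. Y is the centroid of triangle HCN ⇒ Y = (1, 1/3)
3. R is where the line through W parallel to QH meets line CH ⇒ R = (-4, -2)
2·[QNY] = 1/9, 2·[HWR] = 6
[QNY]:[HWR] = 1/9:6 = 1/54

[QNY]:[HWR] = 1/54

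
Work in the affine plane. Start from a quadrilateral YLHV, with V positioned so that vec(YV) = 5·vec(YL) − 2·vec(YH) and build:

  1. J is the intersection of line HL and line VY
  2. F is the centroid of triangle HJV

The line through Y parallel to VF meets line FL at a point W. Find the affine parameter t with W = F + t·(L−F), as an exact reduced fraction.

t = 15/2

Assign Y = (0, 0), L = (1, 0), H = (0, 1), V = (5, -2) — the answer is frame-independent, so this choice is without loss of generality.
1. J is the intersection of line HL and line VY ⇒ J = (5/3, -2/3)
2. F is the centroid of triangle HJV ⇒ F = (20/9, -5/9)
through Y parallel to VF: direction (-25/9, 13/9); meets FL at W = (-125/18, 65/18)
W = F + t·(L−F) with t = 15/2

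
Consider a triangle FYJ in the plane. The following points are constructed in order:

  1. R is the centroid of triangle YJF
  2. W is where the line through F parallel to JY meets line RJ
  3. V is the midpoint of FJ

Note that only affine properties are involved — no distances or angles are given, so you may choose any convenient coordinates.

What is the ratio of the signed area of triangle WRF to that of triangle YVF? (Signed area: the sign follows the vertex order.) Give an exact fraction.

Assign F = (0, 0), Y = (1, 0), J = (0, 1) — the answer is frame-independent, so this choice is without loss of generality.
1. R is the centroid of triangle YJF ⇒ R = (1/3, 1/3)
2. W is where the line through F parallel to JY meets line RJ ⇒ W = (1, -1)
3. V is the midpoint of FJ ⇒ V = (0, 1/2)
2·[WRF] = 2/3, 2·[YVF] = 1/2
[WRF]:[YVF] = 2/3:1/2 = 4/3

[WRF]:[YVF] = 4/3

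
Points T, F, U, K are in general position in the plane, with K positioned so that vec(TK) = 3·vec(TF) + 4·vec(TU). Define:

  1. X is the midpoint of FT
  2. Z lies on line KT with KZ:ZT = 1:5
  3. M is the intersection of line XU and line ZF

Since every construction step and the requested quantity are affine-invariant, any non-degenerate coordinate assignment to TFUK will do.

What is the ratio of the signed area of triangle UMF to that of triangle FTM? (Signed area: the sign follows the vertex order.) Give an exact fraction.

[UMF]:[FTM] = 29/20

Assign T = (0, 0), F = (1, 0), U = (0, 1), K = (3, 4) — the answer is frame-independent, so this choice is without loss of generality.
1. X is the midpoint of FT ⇒ X = (1/2, 0)
2. Z lies on line KT with KZ:ZT = 1:5 ⇒ Z = (5/2, 10/3)
3. M is the intersection of line XU and line ZF ⇒ M = (29/38, -10/19)
2·[UMF] = 29/38, 2·[FTM] = 10/19
[UMF]:[FTM] = 29/38:10/19 = 29/20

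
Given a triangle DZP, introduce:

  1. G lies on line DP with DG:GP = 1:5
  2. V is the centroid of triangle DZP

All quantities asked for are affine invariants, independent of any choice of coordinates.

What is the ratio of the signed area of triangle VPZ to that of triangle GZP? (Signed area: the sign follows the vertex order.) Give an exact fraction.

Choose coordinates D = (0, 0), Z = (1, 0), P = (0, 1).
1. G lies on line DP with DG:GP = 1:5 ⇒ G = (0, 1/6)
2. V is the centroid of triangle DZP ⇒ V = (1/3, 1/3)
2·[VPZ] = -1/3, 2·[GZP] = 5/6
[VPZ]:[GZP] = -1/3:5/6 = -2/5

[VPZ]:[GZP] = -2/5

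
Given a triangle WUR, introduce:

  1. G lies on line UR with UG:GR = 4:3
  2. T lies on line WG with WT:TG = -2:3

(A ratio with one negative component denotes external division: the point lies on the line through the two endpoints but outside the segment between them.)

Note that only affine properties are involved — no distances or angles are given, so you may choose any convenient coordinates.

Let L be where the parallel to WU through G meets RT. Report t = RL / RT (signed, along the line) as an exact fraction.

t = 1/5

Choose coordinates W = (0, 0), U = (1, 0), R = (0, 1).
1. G lies on line UR with UG:GR = 4:3 ⇒ G = (3/7, 4/7)
2. T lies on line WG with WT:TG = -2:3 ⇒ T = (-6/7, -8/7)
through G parallel to WU: direction (1, 0); meets RT at L = (-6/35, 4/7)
L = R + t·(T−R) with t = 1/5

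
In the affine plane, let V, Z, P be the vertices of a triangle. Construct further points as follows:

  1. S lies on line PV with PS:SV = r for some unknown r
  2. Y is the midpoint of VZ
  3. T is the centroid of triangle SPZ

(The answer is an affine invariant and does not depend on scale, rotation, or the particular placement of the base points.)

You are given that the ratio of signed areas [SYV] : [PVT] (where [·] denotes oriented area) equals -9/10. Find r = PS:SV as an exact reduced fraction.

Choose coordinates V = (0, 0), Z = (1, 0), P = (0, 1).
1. With PS:SV = r, write λ = r/(r+1) so S = P + λ·(V−P); S is affine-linear in λ
2. Y is the midpoint of VZ ⇒ Y = (1/2, 0)
3. T is the centroid of triangle SPZ ⇒ T is an affine combination of earlier points and hence also affine-linear in λ
Every point depending on S is an affine combination of S and λ-independent points, so each such coordinate is linear in λ; the λ² term in each signed area is a multiple of (V−P)×(V−P) = 0, so 2·[SYV] and 2·[PVT] are each linear in λ. Evaluating at λ=0 and λ=1:
  2·[SYV] = 1/2·λ − 1/2,   2·[PVT] = 1/3
So [SYV]:[PVT] = (1/2·λ − 1/2) / (1/3). Setting this equal to -9/10:
  1/2·λ − 1/2 = -9/10·(1/3)  ⇒  λ = 2/5
Then r = λ/(1−λ) = (2/5)/(3/5) = 2/3. Check: with r = 2/3, S = (0, 3/5) and [SYV]:[PVT] = -9/10 as required.

r = 2/3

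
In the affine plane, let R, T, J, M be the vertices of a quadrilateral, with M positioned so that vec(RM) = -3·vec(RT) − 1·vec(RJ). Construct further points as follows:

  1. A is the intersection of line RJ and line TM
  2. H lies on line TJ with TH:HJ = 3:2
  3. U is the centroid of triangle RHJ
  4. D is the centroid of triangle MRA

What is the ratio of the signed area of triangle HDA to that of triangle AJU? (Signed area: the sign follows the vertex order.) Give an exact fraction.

Set R = (0, 0), T = (1, 0), J = (0, 1), M = (-3, -1); any affine frame gives the same invariant.
1. A is the intersection of line RJ and line TM ⇒ A = (0, -1/4)
2. H lies on line TJ with TH:HJ = 3:2 ⇒ H = (2/5, 3/5)
3. U is the centroid of triangle RHJ ⇒ U = (2/15, 8/15)
4. D is the centroid of triangle MRA ⇒ D = (-1, -5/12)
2·[HDA] = 47/60, 2·[AJU] = -1/6
[HDA]:[AJU] = 47/60:-1/6 = -47/10

[HDA]:[AJU] = -47/10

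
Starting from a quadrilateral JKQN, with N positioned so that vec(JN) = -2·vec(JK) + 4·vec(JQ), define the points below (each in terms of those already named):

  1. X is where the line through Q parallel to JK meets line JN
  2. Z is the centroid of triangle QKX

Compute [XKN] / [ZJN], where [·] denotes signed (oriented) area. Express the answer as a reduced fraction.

[XKN]:[ZJN] = -3/2

Choose coordinates J = (0, 0), K = (1, 0), Q = (0, 1), N = (-2, 4).
1. X is where the line through Q parallel to JK meets line JN ⇒ X = (-1/2, 1)
2. Z is the centroid of triangle QKX ⇒ Z = (1/6, 2/3)
2·[XKN] = 3, 2·[ZJN] = -2
[XKN]:[ZJN] = 3:-2 = -3/2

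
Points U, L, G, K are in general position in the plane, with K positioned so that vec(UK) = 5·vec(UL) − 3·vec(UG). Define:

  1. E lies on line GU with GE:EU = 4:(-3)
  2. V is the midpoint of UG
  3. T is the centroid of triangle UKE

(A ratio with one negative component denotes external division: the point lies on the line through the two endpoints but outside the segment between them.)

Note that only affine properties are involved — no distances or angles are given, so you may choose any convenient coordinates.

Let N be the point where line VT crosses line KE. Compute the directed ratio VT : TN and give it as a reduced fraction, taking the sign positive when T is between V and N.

Assign U = (0, 0), L = (1, 0), G = (0, 1), K = (5, -3) — the answer is frame-independent, so this choice is without loss of generality.
1. E lies on line GU with GE:EU = 4:(-3) ⇒ E = (0, -3)
2. V is the midpoint of UG ⇒ V = (0, 1/2)
3. T is the centroid of triangle UKE ⇒ T = (5/3, -2)
line VT meets KE at N = (7/3, -3)
T = V + t·(N−V) with t = 5/7, so VT:TN = 5/7:2/7

VT:TN = 5/2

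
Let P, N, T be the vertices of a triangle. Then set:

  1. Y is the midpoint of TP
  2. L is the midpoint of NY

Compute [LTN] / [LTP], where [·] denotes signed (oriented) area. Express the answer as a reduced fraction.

[LTN]:[LTP] = -1/2

Assign P = (0, 0), N = (1, 0), T = (0, 1) — the answer is frame-independent, so this choice is without loss of generality.
1. Y is the midpoint of TP ⇒ Y = (0, 1/2)
2. L is the midpoint of NY ⇒ L = (1/2, 1/4)
2·[LTN] = -1/4, 2·[LTP] = 1/2
[LTN]:[LTP] = -1/4:1/2 = -1/2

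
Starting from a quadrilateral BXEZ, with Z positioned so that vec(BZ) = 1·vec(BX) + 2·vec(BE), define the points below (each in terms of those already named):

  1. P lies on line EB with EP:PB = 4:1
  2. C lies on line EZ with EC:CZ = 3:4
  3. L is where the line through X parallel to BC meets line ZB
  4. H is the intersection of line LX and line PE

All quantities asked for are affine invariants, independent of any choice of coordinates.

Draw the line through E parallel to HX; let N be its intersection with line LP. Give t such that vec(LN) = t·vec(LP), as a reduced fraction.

t = 65/53

Work in coordinates with B = (0, 0), X = (1, 0), E = (0, 1), Z = (1, 2).
1. P lies on line EB with EP:PB = 4:1 ⇒ P = (0, 1/5)
2. C lies on line EZ with EC:CZ = 3:4 ⇒ C = (3/7, 10/7)
3. L is where the line through X parallel to BC meets line ZB ⇒ L = (5/2, 5)
4. H is the intersection of line LX and line PE ⇒ H = (0, -10/3)
through E parallel to HX: direction (1, 10/3); meets LP at N = (-30/53, -47/53)
N = L + t·(P−L) with t = 65/53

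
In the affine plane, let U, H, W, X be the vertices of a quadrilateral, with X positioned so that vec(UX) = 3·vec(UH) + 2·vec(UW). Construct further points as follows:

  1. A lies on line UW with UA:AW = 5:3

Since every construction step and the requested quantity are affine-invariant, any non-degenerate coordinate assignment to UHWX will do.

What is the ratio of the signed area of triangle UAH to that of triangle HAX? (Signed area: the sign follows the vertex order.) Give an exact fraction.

[UAH]:[HAX] = 5/26

Assign U = (0, 0), H = (1, 0), W = (0, 1), X = (3, 2) — the answer is frame-independent, so this choice is without loss of generality.
1. A lies on line UW with UA:AW = 5:3 ⇒ A = (0, 5/8)
2·[UAH] = -5/8, 2·[HAX] = -13/4
[UAH]:[HAX] = -5/8:-13/4 = 5/26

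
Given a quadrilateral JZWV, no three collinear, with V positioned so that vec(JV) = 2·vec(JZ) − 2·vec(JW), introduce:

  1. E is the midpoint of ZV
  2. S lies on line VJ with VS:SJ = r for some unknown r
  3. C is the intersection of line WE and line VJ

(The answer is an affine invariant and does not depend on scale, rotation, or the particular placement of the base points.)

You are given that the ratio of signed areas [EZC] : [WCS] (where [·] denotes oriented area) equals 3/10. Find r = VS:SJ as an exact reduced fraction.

r = 1/2

Set J = (0, 0), Z = (1, 0), W = (0, 1), V = (2, -2); any affine frame gives the same invariant.
1. E is the midpoint of ZV ⇒ E = (3/2, -1)
2. With VS:SJ = r, write λ = r/(r+1) so S = V + λ·(J−V); S is affine-linear in λ
3. C is the intersection of line WE and line VJ ⇒ C = (3, -3)
Every point depending on S is an affine combination of S and λ-independent points, so each such coordinate is linear in λ; the λ² term in each signed area is a multiple of (J−V)×(J−V) = 0, so 2·[EZC] and 2·[WCS] are each linear in λ. Evaluating at λ=0 and λ=1:
  2·[EZC] = -1/2,   2·[WCS] = -2·λ − 1
So [EZC]:[WCS] = (-1/2) / (-2·λ − 1). Setting this equal to 3/10:
  -1/2 = 3/10·(-2·λ − 1)  ⇒  λ = 1/3
Then r = λ/(1−λ) = (1/3)/(2/3) = 1/2. Check: with r = 1/2, S = (4/3, -4/3) and [EZC]:[WCS] = 3/10 as required.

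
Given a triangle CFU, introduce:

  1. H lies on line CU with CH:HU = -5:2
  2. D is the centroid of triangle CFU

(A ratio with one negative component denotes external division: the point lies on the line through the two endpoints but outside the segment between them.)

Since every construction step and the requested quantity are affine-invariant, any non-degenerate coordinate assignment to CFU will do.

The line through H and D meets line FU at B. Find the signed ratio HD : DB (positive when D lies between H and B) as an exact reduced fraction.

Choose coordinates C = (0, 0), F = (1, 0), U = (0, 1).
1. H lies on line CU with CH:HU = -5:2 ⇒ H = (0, 5/3)
2. D is the centroid of triangle CFU ⇒ D = (1/3, 1/3)
line HD meets FU at B = (2/9, 7/9)
D = H + t·(B−H) with t = 3/2, so HD:DB = 3/2:-1/2

HD:DB = -3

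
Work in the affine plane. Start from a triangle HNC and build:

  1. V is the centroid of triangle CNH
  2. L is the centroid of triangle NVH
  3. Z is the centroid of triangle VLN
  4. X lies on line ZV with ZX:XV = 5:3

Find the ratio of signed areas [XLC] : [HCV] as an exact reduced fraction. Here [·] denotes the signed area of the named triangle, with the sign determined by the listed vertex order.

[XLC]:[HCV] = 1/6

Choose coordinates H = (0, 0), N = (1, 0), C = (0, 1).
1. V is the centroid of triangle CNH ⇒ V = (1/3, 1/3)
2. L is the centroid of triangle NVH ⇒ L = (4/9, 1/9)
3. Z is the centroid of triangle VLN ⇒ Z = (16/27, 4/27)
4. X lies on line ZV with ZX:XV = 5:3 ⇒ X = (31/72, 19/72)
2·[XLC] = -1/18, 2·[HCV] = -1/3
[XLC]:[HCV] = -1/18:-1/3 = 1/6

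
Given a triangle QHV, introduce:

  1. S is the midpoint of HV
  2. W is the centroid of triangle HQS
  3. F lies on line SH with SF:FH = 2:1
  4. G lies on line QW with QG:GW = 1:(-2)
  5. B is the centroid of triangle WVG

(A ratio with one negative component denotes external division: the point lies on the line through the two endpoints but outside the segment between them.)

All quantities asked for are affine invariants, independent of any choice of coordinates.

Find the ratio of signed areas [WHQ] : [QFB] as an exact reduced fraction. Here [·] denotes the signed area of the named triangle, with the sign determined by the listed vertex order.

Set Q = (0, 0), H = (1, 0), V = (0, 1); any affine frame gives the same invariant.
1. S is the midpoint of HV ⇒ S = (1/2, 1/2)
2. W is the centroid of triangle HQS ⇒ W = (1/2, 1/6)
3. F lies on line SH with SF:FH = 2:1 ⇒ F = (5/6, 1/6)
4. G lies on line QW with QG:GW = 1:(-2) ⇒ G = (-1/2, -1/6)
5. B is the centroid of triangle WVG ⇒ B = (0, 1/3)
2·[WHQ] = -1/6, 2·[QFB] = 5/18
[WHQ]:[QFB] = -1/6:5/18 = -3/5

[WHQ]:[QFB] = -3/5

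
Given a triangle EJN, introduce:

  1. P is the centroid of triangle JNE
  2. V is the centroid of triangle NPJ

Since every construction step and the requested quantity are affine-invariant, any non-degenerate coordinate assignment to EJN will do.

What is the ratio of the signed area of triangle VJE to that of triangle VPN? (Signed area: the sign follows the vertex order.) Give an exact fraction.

[VJE]:[VPN] = 4

Assign E = (0, 0), J = (1, 0), N = (0, 1) — the answer is frame-independent, so this choice is without loss of generality.
1. P is the centroid of triangle JNE ⇒ P = (1/3, 1/3)
2. V is the centroid of triangle NPJ ⇒ V = (4/9, 4/9)
2·[VJE] = -4/9, 2·[VPN] = -1/9
[VJE]:[VPN] = -4/9:-1/9 = 4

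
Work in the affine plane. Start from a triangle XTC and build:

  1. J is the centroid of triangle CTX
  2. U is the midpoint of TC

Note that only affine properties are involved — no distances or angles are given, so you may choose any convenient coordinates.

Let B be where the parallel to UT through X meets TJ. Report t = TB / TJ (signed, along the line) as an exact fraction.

t = 3

Assign X = (0, 0), T = (1, 0), C = (0, 1) — the answer is frame-independent, so this choice is without loss of generality.
1. J is the centroid of triangle CTX ⇒ J = (1/3, 1/3)
2. U is the midpoint of TC ⇒ U = (1/2, 1/2)
through X parallel to UT: direction (1/2, -1/2); meets TJ at B = (-1, 1)
B = T + t·(J−T) with t = 3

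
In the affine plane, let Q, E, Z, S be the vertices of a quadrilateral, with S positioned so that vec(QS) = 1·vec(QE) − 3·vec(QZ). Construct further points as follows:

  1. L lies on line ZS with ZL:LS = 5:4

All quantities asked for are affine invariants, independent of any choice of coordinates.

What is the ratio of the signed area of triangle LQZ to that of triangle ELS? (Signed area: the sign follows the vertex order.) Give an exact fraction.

[LQZ]:[ELS] = -5/12

Set Q = (0, 0), E = (1, 0), Z = (0, 1), S = (1, -3); any affine frame gives the same invariant.
1. L lies on line ZS with ZL:LS = 5:4 ⇒ L = (5/9, -11/9)
2·[LQZ] = -5/9, 2·[ELS] = 4/3
[LQZ]:[ELS] = -5/9:4/3 = -5/12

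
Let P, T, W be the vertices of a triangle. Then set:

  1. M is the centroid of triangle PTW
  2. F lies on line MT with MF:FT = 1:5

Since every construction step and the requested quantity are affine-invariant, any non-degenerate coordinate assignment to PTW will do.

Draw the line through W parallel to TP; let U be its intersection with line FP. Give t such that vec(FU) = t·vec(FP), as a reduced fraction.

Work in coordinates with P = (0, 0), T = (1, 0), W = (0, 1).
1. M is the centroid of triangle PTW ⇒ M = (1/3, 1/3)
2. F lies on line MT with MF:FT = 1:5 ⇒ F = (4/9, 5/18)
through W parallel to TP: direction (-1, 0); meets FP at U = (8/5, 1)
U = F + t·(P−F) with t = -13/5

t = -13/5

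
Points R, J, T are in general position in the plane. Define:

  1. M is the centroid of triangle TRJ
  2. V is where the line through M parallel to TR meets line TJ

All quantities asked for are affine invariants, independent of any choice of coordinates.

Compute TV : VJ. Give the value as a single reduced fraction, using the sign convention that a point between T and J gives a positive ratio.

Set R = (0, 0), J = (1, 0), T = (0, 1); any affine frame gives the same invariant.
1. M is the centroid of triangle TRJ ⇒ M = (1/3, 1/3)
2. V is where the line through M parallel to TR meets line TJ ⇒ V = (1/3, 2/3)
V = T + t·(J−T) with t = 1/3, so TV:VJ = t:(1−t) = 1/3:2/3

TV:VJ = 1/2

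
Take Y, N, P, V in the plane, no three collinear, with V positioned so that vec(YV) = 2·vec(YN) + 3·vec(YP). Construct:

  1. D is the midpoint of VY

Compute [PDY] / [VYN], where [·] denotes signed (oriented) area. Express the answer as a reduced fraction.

[PDY]:[VYN] = -1/3

Set Y = (0, 0), N = (1, 0), P = (0, 1), V = (2, 3); any affine frame gives the same invariant.
1. D is the midpoint of VY ⇒ D = (1, 3/2)
2·[PDY] = -1, 2·[VYN] = 3
[PDY]:[VYN] = -1:3 = -1/3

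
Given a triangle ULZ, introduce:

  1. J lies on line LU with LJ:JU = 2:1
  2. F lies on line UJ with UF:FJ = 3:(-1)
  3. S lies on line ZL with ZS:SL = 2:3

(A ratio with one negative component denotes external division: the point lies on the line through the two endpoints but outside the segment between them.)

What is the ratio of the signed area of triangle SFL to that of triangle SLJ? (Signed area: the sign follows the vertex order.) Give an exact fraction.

Set U = (0, 0), L = (1, 0), Z = (0, 1); any affine frame gives the same invariant.
1. J lies on line LU with LJ:JU = 2:1 ⇒ J = (1/3, 0)
2. F lies on line UJ with UF:FJ = 3:(-1) ⇒ F = (1/2, 0)
3. S lies on line ZL with ZS:SL = 2:3 ⇒ S = (2/5, 3/5)
2·[SFL] = 3/10, 2·[SLJ] = -2/5
[SFL]:[SLJ] = 3/10:-2/5 = -3/4

[SFL]:[SLJ] = -3/4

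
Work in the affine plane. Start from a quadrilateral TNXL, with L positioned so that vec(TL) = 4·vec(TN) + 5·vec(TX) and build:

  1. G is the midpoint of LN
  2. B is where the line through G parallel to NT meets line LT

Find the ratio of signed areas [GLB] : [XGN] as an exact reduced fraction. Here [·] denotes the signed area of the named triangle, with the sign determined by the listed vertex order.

[GLB]:[XGN] = -5/16

Work in coordinates with T = (0, 0), N = (1, 0), X = (0, 1), L = (4, 5).
1. G is the midpoint of LN ⇒ G = (5/2, 5/2)
2. B is where the line through G parallel to NT meets line LT ⇒ B = (2, 5/2)
2·[GLB] = 5/4, 2·[XGN] = -4
[GLB]:[XGN] = 5/4:-4 = -5/16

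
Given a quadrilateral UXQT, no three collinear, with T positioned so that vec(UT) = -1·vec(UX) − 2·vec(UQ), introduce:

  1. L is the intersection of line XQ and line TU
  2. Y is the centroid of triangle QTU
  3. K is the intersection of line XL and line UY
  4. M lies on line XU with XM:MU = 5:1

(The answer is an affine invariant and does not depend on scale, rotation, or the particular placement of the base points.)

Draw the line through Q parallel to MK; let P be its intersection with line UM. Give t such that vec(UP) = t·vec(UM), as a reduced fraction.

t = -4

Work in coordinates with U = (0, 0), X = (1, 0), Q = (0, 1), T = (-1, -2).
1. L is the intersection of line XQ and line TU ⇒ L = (1/3, 2/3)
2. Y is the centroid of triangle QTU ⇒ Y = (-1/3, -1/3)
3. K is the intersection of line XL and line UY ⇒ K = (1/2, 1/2)
4. M lies on line XU with XM:MU = 5:1 ⇒ M = (1/6, 0)
through Q parallel to MK: direction (1/3, 1/2); meets UM at P = (-2/3, 0)
P = U + t·(M−U) with t = -4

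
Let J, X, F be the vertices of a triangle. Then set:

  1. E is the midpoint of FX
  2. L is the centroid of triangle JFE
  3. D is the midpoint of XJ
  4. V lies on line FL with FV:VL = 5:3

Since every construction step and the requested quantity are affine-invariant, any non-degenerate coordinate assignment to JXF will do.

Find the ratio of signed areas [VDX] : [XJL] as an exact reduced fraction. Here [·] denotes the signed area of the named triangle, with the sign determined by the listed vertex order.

Set J = (0, 0), X = (1, 0), F = (0, 1); any affine frame gives the same invariant.
1. E is the midpoint of FX ⇒ E = (1/2, 1/2)
2. L is the centroid of triangle JFE ⇒ L = (1/6, 1/2)
3. D is the midpoint of XJ ⇒ D = (1/2, 0)
4. V lies on line FL with FV:VL = 5:3 ⇒ V = (5/48, 11/16)
2·[VDX] = 11/32, 2·[XJL] = -1/2
[VDX]:[XJL] = 11/32:-1/2 = -11/16

[VDX]:[XJL] = -11/16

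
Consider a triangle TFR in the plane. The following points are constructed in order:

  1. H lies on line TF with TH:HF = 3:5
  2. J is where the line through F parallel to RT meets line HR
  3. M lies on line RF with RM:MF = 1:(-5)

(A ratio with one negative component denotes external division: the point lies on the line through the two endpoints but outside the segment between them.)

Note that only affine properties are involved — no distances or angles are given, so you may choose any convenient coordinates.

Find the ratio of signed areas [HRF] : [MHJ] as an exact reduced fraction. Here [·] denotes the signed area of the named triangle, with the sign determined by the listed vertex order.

Choose coordinates T = (0, 0), F = (1, 0), R = (0, 1).
1. H lies on line TF with TH:HF = 3:5 ⇒ H = (3/8, 0)
2. J is where the line through F parallel to RT meets line HR ⇒ J = (1, -5/3)
3. M lies on line RF with RM:MF = 1:(-5) ⇒ M = (-1/4, 5/4)
2·[HRF] = -5/8, 2·[MHJ] = -25/96
[HRF]:[MHJ] = -5/8:-25/96 = 12/5

[HRF]:[MHJ] = 12/5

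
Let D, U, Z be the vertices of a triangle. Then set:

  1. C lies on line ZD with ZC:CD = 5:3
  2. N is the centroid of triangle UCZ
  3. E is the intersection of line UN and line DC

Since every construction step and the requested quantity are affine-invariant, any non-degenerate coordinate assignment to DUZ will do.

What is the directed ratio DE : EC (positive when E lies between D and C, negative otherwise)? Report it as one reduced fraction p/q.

Assign D = (0, 0), U = (1, 0), Z = (0, 1) — the answer is frame-independent, so this choice is without loss of generality.
1. C lies on line ZD with ZC:CD = 5:3 ⇒ C = (0, 3/8)
2. N is the centroid of triangle UCZ ⇒ N = (1/3, 11/24)
3. E is the intersection of line UN and line DC ⇒ E = (0, 11/16)
E = D + t·(C−D) with t = 11/6, so DE:EC = t:(1−t) = 11/6:-5/6

DE:EC = -11/5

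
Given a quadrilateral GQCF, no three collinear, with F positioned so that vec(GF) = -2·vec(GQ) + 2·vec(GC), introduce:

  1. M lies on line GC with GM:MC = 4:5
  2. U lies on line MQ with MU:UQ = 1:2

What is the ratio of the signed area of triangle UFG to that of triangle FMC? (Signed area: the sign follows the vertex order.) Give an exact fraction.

Choose coordinates G = (0, 0), Q = (1, 0), C = (0, 1), F = (-2, 2).
1. M lies on line GC with GM:MC = 4:5 ⇒ M = (0, 4/9)
2. U lies on line MQ with MU:UQ = 1:2 ⇒ U = (1/3, 8/27)
2·[UFG] = 34/27, 2·[FMC] = 10/9
[UFG]:[FMC] = 34/27:10/9 = 17/15

[UFG]:[FMC] = 17/15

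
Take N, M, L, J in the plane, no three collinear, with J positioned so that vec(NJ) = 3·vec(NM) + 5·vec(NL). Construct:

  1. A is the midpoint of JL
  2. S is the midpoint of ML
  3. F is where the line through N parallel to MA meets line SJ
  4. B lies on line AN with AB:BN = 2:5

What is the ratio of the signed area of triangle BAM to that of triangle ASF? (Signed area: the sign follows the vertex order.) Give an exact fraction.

[BAM]:[ASF] = 72/35

Work in coordinates with N = (0, 0), M = (1, 0), L = (0, 1), J = (3, 5).
1. A is the midpoint of JL ⇒ A = (3/2, 3)
2. S is the midpoint of ML ⇒ S = (1/2, 1/2)
3. F is where the line through N parallel to MA meets line SJ ⇒ F = (-2/21, -4/7)
4. B lies on line AN with AB:BN = 2:5 ⇒ B = (15/14, 15/7)
2·[BAM] = -6/7, 2·[ASF] = -5/12
[BAM]:[ASF] = -6/7:-5/12 = 72/35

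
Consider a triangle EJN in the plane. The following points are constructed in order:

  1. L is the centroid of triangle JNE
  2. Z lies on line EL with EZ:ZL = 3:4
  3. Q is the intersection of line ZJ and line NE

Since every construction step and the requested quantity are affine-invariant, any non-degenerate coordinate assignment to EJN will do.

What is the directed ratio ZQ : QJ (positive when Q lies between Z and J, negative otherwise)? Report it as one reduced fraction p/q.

ZQ:QJ = -1/7

Assign E = (0, 0), J = (1, 0), N = (0, 1) — the answer is frame-independent, so this choice is without loss of generality.
1. L is the centroid of triangle JNE ⇒ L = (1/3, 1/3)
2. Z lies on line EL with EZ:ZL = 3:4 ⇒ Z = (1/7, 1/7)
3. Q is the intersection of line ZJ and line NE ⇒ Q = (0, 1/6)
Q = Z + t·(J−Z) with t = -1/6, so ZQ:QJ = t:(1−t) = -1/6:7/6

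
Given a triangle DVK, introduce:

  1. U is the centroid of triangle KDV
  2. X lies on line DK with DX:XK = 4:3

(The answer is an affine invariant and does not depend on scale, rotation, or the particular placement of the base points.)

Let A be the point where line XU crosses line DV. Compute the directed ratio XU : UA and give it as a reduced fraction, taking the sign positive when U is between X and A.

XU:UA = 5/7

Set D = (0, 0), V = (1, 0), K = (0, 1); any affine frame gives the same invariant.
1. U is the centroid of triangle KDV ⇒ U = (1/3, 1/3)
2. X lies on line DK with DX:XK = 4:3 ⇒ X = (0, 4/7)
line XU meets DV at A = (4/5, 0)
U = X + t·(A−X) with t = 5/12, so XU:UA = 5/12:7/12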